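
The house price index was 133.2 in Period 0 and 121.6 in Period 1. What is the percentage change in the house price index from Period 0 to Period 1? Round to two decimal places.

-8.71%

Change = (121.6 − 133.2) / 133.2 × 100
       = -11.6 / 133.2 × 100 = -8.7087%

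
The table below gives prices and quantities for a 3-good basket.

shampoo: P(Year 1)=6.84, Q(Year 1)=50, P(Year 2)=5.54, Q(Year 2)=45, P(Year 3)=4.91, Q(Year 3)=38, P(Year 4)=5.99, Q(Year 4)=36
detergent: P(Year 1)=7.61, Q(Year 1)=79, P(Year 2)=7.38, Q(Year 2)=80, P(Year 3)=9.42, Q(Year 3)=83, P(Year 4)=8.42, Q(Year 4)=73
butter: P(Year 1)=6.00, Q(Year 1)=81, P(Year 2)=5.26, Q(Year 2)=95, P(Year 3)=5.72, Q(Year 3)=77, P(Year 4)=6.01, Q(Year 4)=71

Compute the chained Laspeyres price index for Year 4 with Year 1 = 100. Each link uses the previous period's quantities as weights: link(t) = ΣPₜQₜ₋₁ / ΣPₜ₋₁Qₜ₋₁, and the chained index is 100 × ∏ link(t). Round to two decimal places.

Link Year 1→Year 2:
ΣP(Year 2)Q(Year 1) = 5.54×50 + 7.38×79 + 5.26×81 = 277 + 583.02 + 426.06 = 1286.08
ΣP(Year 1)Q(Year 1) = 6.84×50 + 7.61×79 + 6.00×81 = 342 + 601.19 + 486 = 1429.19
link = 1286.08/1429.19 = 0.899866
Link Year 2→Year 3:
ΣP(Year 3)Q(Year 2) = 4.91×45 + 9.42×80 + 5.72×95 = 220.95 + 753.6 + 543.4 = 1517.95
ΣP(Year 2)Q(Year 2) = 5.54×45 + 7.38×80 + 5.26×95 = 249.3 + 590.4 + 499.7 = 1339.4
link = 1517.95/1339.4 = 1.133306
Link Year 3→Year 4:
ΣP(Year 4)Q(Year 3) = 5.99×38 + 8.42×83 + 6.01×77 = 227.62 + 698.86 + 462.77 = 1389.25
ΣP(Year 3)Q(Year 3) = 4.91×38 + 9.42×83 + 5.72×77 = 186.58 + 781.86 + 440.44 = 1408.88
link = 1389.25/1408.88 = 0.986067
Chained index = 100 × 0.899866 × 1.133306 × 0.986067 = 100.5615

100.56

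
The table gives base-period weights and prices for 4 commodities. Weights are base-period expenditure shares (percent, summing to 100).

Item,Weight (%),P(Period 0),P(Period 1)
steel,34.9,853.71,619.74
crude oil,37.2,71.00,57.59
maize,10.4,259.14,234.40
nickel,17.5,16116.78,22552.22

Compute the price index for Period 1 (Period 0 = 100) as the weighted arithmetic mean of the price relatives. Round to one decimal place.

89.4

steel: 34.9 × (619.74/853.71) = 34.9 × 0.725937 = 25.3352
crude oil: 37.2 × (57.59/71.00) = 37.2 × 0.811127 = 30.1739
maize: 10.4 × (234.40/259.14) = 10.4 × 0.904530 = 9.4071
nickel: 17.5 × (22552.22/16116.78) = 17.5 × 1.399301 = 24.4878
Index = Σ wᵢ·(p₁ᵢ/p₀ᵢ) = 25.3352 + 30.1739 + 9.4071 + 24.4878 = 89.4040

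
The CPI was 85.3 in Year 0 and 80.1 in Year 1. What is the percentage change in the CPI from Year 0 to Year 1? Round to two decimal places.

Change = (80.1 − 85.3) / 85.3 × 100
       = -5.2 / 85.3 × 100 = -6.0961%

-6.10%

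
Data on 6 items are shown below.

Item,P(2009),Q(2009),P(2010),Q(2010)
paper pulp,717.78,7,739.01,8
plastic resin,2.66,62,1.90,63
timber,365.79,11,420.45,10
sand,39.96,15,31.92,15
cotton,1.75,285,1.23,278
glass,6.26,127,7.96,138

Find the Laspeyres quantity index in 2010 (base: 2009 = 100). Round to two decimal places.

103.70

Laspeyres quantity index uses base-period prices as weights.
ΣP(2009)·Q(2010) = 717.78×8 + 2.66×63 + 365.79×10 + 39.96×15 + 1.75×278 + 6.26×138 = 5742.24 + 167.58 + 3657.9 + 599.4 + 486.5 + 863.88 = 11517.5
ΣP(2009)·Q(2009) = 717.78×7 + 2.66×62 + 365.79×11 + 39.96×15 + 1.75×285 + 6.26×127 = 5024.46 + 164.92 + 4023.69 + 599.4 + 498.75 + 795.02 = 11106.24
Index = 11517.5 / 11106.24 × 100 = 103.7030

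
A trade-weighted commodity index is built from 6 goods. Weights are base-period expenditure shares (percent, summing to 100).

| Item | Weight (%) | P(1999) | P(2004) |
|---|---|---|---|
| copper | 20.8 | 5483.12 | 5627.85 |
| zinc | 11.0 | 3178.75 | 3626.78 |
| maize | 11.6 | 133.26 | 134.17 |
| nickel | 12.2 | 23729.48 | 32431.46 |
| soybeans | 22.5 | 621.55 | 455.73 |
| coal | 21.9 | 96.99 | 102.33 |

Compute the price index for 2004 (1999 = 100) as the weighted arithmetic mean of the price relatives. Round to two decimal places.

101.86

copper: 20.8 × (5627.85/5483.12) = 20.8 × 1.026396 = 21.3490
zinc: 11.0 × (3626.78/3178.75) = 11.0 × 1.140945 = 12.5504
maize: 11.6 × (134.17/133.26) = 11.6 × 1.006829 = 11.6792
nickel: 12.2 × (32431.46/23729.48) = 12.2 × 1.366716 = 16.6739
soybeans: 22.5 × (455.73/621.55) = 22.5 × 0.733215 = 16.4973
coal: 21.9 × (102.33/96.99) = 21.9 × 1.055057 = 23.1058
Index = Σ wᵢ·(p₁ᵢ/p₀ᵢ) = 21.3490 + 12.5504 + 11.6792 + 16.6739 + 16.4973 + 23.1058 = 101.8557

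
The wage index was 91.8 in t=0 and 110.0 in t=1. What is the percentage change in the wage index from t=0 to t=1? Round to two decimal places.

19.83%

Change = (110.0 − 91.8) / 91.8 × 100
       = 18.2 / 91.8 × 100 = 19.8257%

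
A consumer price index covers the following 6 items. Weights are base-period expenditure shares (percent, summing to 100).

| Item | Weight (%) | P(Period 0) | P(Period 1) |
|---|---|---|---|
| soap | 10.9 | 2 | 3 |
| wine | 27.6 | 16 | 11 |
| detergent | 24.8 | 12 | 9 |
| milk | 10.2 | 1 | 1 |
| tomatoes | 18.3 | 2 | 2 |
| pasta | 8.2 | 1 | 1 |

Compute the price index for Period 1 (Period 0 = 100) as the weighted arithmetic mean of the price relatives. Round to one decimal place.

soap: 10.9 × (3/2) = 10.9 × 1.500000 = 16.3500
wine: 27.6 × (11/16) = 27.6 × 0.687500 = 18.9750
detergent: 24.8 × (9/12) = 24.8 × 0.750000 = 18.6000
milk: 10.2 × (1/1) = 10.2 × 1.000000 = 10.2000
tomatoes: 18.3 × (2/2) = 18.3 × 1.000000 = 18.3000
pasta: 8.2 × (1/1) = 8.2 × 1.000000 = 8.2000
Index = Σ wᵢ·(p₁ᵢ/p₀ᵢ) = 16.3500 + 18.9750 + 18.6000 + 10.2000 + 18.3000 + 8.2000 = 90.6250

90.6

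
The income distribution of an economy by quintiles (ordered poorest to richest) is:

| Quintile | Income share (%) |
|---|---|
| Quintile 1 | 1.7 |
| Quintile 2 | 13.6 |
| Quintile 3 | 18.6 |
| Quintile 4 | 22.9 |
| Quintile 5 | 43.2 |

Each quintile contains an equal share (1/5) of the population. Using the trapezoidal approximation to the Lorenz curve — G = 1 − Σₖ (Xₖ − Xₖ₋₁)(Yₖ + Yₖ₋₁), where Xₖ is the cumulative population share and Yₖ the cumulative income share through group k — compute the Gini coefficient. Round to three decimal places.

Cumulative income shares Yₖ: 0.0170, 0.1530, 0.3390, 0.5680, 1.0000
Σ (Xₖ−Xₖ₋₁)(Yₖ+Yₖ₋₁) = (1/5)(0.0170+0.0000) + (1/5)(0.1530+0.0170) + (1/5)(0.3390+0.1530) + (1/5)(0.5680+0.3390) + (1/5)(1.0000+0.5680)
  = 0.0034 + 0.0340 + 0.0984 + 0.1814 + 0.3136 = 0.6308
G = 1 − 0.6308 = 0.3692

0.369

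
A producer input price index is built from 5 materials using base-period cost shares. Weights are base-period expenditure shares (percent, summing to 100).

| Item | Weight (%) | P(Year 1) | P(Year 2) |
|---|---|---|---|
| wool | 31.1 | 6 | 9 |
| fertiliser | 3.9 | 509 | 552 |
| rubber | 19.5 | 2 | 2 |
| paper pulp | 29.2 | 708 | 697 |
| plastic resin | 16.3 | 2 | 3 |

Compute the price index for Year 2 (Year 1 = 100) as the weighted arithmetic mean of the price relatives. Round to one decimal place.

wool: 31.1 × (9/6) = 31.1 × 1.500000 = 46.6500
fertiliser: 3.9 × (552/509) = 3.9 × 1.084479 = 4.2295
rubber: 19.5 × (2/2) = 19.5 × 1.000000 = 19.5000
paper pulp: 29.2 × (697/708) = 29.2 × 0.984463 = 28.7463
plastic resin: 16.3 × (3/2) = 16.3 × 1.500000 = 24.4500
Index = Σ wᵢ·(p₁ᵢ/p₀ᵢ) = 46.6500 + 4.2295 + 19.5000 + 28.7463 + 24.4500 = 123.5758

123.6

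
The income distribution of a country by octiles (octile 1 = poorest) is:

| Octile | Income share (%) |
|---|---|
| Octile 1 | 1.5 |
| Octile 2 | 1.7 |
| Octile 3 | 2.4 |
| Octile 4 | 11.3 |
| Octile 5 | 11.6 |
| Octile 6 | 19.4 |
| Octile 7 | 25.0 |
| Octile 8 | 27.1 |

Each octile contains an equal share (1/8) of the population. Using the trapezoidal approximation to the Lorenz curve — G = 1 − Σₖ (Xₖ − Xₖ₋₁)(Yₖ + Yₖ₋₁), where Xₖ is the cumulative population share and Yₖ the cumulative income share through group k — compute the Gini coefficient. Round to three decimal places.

Cumulative income shares Yₖ: 0.0150, 0.0320, 0.0560, 0.1690, 0.2850, 0.4790, 0.7290, 1.0000
Σ (Xₖ−Xₖ₋₁)(Yₖ+Yₖ₋₁) = (1/8)(0.0150+0.0000) + (1/8)(0.0320+0.0150) + (1/8)(0.0560+0.0320) + (1/8)(0.1690+0.0560) + (1/8)(0.2850+0.1690) + (1/8)(0.4790+0.2850) + (1/8)(0.7290+0.4790) + (1/8)(1.0000+0.7290)
  = 0.0019 + 0.0059 + 0.0110 + 0.0281 + 0.0568 + 0.0955 + 0.1510 + 0.2161 = 0.5663
G = 1 − 0.5663 = 0.4337

0.434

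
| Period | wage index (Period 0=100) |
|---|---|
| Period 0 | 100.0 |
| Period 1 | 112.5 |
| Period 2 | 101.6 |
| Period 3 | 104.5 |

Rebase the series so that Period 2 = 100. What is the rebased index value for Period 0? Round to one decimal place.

Rebased(Period 0) = 100.0 / 101.6 × 100 = 98.4252

98.4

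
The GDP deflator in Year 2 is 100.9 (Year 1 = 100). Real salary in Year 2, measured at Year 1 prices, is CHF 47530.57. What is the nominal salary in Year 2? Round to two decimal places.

47958.35

Nominal = Real × (Index/100) = 47530.57 × (100.9/100)
        = 47530.57 × 1.009 = 47958.3451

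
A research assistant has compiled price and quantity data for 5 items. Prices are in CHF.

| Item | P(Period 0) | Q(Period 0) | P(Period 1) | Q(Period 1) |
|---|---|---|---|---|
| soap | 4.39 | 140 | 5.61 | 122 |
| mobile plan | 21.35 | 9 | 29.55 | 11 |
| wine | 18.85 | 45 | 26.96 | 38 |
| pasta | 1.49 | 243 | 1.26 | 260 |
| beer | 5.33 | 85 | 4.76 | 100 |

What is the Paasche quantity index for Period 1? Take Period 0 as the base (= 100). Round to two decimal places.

95.37

Paasche quantity index uses current-period prices as weights.
ΣP(Period 1)·Q(Period 1) = 5.61×122 + 29.55×11 + 26.96×38 + 1.26×260 + 4.76×100 = 684.42 + 325.05 + 1024.48 + 327.6 + 476 = 2837.55
ΣP(Period 1)·Q(Period 0) = 5.61×140 + 29.55×9 + 26.96×45 + 1.26×243 + 4.76×85 = 785.4 + 265.95 + 1213.2 + 306.18 + 404.6 = 2975.33
Index = 2837.55 / 2975.33 × 100 = 95.3693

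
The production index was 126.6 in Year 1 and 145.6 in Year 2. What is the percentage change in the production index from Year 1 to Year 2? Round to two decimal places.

Change = (145.6 − 126.6) / 126.6 × 100
       = 19.0 / 126.6 × 100 = 15.0079%

15.01%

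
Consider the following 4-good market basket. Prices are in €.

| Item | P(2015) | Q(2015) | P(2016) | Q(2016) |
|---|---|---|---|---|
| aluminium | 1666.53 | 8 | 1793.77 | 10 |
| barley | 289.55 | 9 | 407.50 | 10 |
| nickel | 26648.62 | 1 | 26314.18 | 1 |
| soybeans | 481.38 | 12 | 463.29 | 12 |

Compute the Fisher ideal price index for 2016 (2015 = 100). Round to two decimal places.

Laspeyres component (base-period weights):
ΣP(2016)Q(2015) = 1793.77×8 + 407.50×9 + 26314.18×1 + 463.29×12 = 14350.16 + 3667.5 + 26314.18 + 5559.48 = 49891.32
ΣP(2015)Q(2015) = 1666.53×8 + 289.55×9 + 26648.62×1 + 481.38×12 = 13332.24 + 2605.95 + 26648.62 + 5776.56 = 48363.37
L = 49891.32 / 48363.37 × 100 = 103.1593
Paasche component (current-period weights):
ΣP(2016)Q(2016) = 1793.77×10 + 407.50×10 + 26314.18×1 + 463.29×12 = 17937.7 + 4075 + 26314.18 + 5559.48 = 53886.36
ΣP(2015)Q(2016) = 1666.53×10 + 289.55×10 + 26648.62×1 + 481.38×12 = 16665.3 + 2895.5 + 26648.62 + 5776.56 = 51985.98
P = 53886.36 / 51985.98 × 100 = 103.6556
Fisher = √(L × P) = √(103.1593 × 103.6556) = 103.4071

103.41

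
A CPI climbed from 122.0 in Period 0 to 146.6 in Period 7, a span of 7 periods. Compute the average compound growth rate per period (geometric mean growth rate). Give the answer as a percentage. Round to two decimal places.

Growth factor = (146.6/122.0)^(1/7) = (1.201639)^(1/7) = 1.026588
Growth rate = 1.026588 − 1 = 0.026588 = 2.6588%

2.66%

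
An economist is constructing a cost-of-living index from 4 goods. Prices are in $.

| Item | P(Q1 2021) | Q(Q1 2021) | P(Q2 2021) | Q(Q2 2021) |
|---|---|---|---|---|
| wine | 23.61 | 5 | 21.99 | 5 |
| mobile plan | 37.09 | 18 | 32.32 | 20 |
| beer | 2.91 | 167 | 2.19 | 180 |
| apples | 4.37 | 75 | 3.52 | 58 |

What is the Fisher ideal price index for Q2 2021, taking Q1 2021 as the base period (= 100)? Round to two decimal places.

82.69

Laspeyres component (base-period weights):
ΣP(Q2 2021)Q(Q1 2021) = 21.99×5 + 32.32×18 + 2.19×167 + 3.52×75 = 109.95 + 581.76 + 365.73 + 264 = 1321.44
ΣP(Q1 2021)Q(Q1 2021) = 23.61×5 + 37.09×18 + 2.91×167 + 4.37×75 = 118.05 + 667.62 + 485.97 + 327.75 = 1599.39
L = 1321.44 / 1599.39 × 100 = 82.6215
Paasche component (current-period weights):
ΣP(Q2 2021)Q(Q2 2021) = 21.99×5 + 32.32×20 + 2.19×180 + 3.52×58 = 109.95 + 646.4 + 394.2 + 204.16 = 1354.71
ΣP(Q1 2021)Q(Q2 2021) = 23.61×5 + 37.09×20 + 2.91×180 + 4.37×58 = 118.05 + 741.8 + 523.8 + 253.46 = 1637.11
P = 1354.71 / 1637.11 × 100 = 82.7501
Fisher = √(L × P) = √(82.6215 × 82.7501) = 82.6858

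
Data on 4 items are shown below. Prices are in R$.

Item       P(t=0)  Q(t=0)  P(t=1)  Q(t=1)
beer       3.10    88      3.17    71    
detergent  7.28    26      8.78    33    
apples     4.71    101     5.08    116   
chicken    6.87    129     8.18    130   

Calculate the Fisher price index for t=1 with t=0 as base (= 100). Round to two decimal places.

113.94

Laspeyres component (base-period weights):
ΣP(t=1)Q(t=0) = 3.17×88 + 8.78×26 + 5.08×101 + 8.18×129 = 278.96 + 228.28 + 513.08 + 1055.22 = 2075.54
ΣP(t=0)Q(t=0) = 3.10×88 + 7.28×26 + 4.71×101 + 6.87×129 = 272.8 + 189.28 + 475.71 + 886.23 = 1824.02
L = 2075.54 / 1824.02 × 100 = 113.7893
Paasche component (current-period weights):
ΣP(t=1)Q(t=1) = 3.17×71 + 8.78×33 + 5.08×116 + 8.18×130 = 225.07 + 289.74 + 589.28 + 1063.4 = 2167.49
ΣP(t=0)Q(t=1) = 3.10×71 + 7.28×33 + 4.71×116 + 6.87×130 = 220.1 + 240.24 + 546.36 + 893.1 = 1899.8
P = 2167.49 / 1899.8 × 100 = 114.0904
Fisher = √(L × P) = √(113.7893 × 114.0904) = 113.9398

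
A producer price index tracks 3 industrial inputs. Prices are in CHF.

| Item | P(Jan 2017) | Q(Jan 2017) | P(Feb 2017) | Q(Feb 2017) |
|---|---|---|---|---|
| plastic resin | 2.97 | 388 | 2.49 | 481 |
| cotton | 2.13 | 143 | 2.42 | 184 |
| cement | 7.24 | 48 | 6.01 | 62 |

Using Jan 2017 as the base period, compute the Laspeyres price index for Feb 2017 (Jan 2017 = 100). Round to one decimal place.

88.7

Laspeyres price index uses base-period quantities as weights.
ΣP(Feb 2017)·Q(Jan 2017) = 2.49×388 + 2.42×143 + 6.01×48 = 966.12 + 346.06 + 288.48 = 1600.66
ΣP(Jan 2017)·Q(Jan 2017) = 2.97×388 + 2.13×143 + 7.24×48 = 1152.36 + 304.59 + 347.52 = 1804.47
Index = 1600.66 / 1804.47 × 100 = 88.7053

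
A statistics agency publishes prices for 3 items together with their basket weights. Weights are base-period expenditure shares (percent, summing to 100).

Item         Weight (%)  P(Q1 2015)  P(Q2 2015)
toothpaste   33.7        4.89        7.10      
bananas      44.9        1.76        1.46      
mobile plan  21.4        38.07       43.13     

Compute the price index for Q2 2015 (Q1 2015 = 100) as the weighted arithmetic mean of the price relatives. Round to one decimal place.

toothpaste: 33.7 × (7.10/4.89) = 33.7 × 1.451943 = 48.9305
bananas: 44.9 × (1.46/1.76) = 44.9 × 0.829545 = 37.2466
mobile plan: 21.4 × (43.13/38.07) = 21.4 × 1.132913 = 24.2443
Index = Σ wᵢ·(p₁ᵢ/p₀ᵢ) = 48.9305 + 37.2466 + 24.2443 = 110.4214

110.4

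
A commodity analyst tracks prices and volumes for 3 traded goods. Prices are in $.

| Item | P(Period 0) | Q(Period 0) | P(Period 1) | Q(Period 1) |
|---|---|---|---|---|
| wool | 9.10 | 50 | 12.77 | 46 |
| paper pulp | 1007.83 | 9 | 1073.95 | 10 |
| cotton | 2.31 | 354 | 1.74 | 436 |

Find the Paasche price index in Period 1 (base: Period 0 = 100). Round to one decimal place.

Paasche price index uses current-period quantities as weights.
ΣP(Period 1)·Q(Period 1) = 12.77×46 + 1073.95×10 + 1.74×436 = 587.42 + 10739.5 + 758.64 = 12085.56
ΣP(Period 0)·Q(Period 1) = 9.10×46 + 1007.83×10 + 2.31×436 = 418.6 + 10078.3 + 1007.16 = 11504.06
Index = 12085.56 / 11504.06 × 100 = 105.0547

105.1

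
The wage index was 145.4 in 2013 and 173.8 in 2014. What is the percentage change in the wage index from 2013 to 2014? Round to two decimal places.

Change = (173.8 − 145.4) / 145.4 × 100
       = 28.4 / 145.4 × 100 = 19.5323%

19.53%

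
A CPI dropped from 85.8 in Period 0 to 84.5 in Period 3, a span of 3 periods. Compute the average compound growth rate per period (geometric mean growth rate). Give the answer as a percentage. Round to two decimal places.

-0.51%

Growth factor = (84.5/85.8)^(1/3) = (0.984848)^(1/3) = 0.994924
Growth rate = 0.994924 − 1 = -0.005076 = -0.5076%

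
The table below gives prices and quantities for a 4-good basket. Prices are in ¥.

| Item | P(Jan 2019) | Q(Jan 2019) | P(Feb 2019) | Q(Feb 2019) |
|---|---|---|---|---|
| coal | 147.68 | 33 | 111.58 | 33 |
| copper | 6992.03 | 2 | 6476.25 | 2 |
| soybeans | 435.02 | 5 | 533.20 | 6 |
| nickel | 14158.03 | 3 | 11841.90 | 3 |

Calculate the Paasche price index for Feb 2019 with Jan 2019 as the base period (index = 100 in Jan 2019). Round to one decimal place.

86.6

Paasche price index uses current-period quantities as weights.
ΣP(Feb 2019)·Q(Feb 2019) = 111.58×33 + 6476.25×2 + 533.20×6 + 11841.90×3 = 3682.14 + 12952.5 + 3199.2 + 35525.7 = 55359.54
ΣP(Jan 2019)·Q(Feb 2019) = 147.68×33 + 6992.03×2 + 435.02×6 + 14158.03×3 = 4873.44 + 13984.06 + 2610.12 + 42474.09 = 63941.71
Index = 55359.54 / 63941.71 × 100 = 86.5781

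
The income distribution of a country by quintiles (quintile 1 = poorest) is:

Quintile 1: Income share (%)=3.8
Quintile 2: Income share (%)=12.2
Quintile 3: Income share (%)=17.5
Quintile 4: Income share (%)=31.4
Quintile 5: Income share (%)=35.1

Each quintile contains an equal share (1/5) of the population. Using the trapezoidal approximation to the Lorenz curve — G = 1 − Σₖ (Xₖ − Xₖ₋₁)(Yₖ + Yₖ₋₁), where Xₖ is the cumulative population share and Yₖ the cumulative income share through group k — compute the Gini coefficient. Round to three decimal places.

0.327

Cumulative income shares Yₖ: 0.0380, 0.1600, 0.3350, 0.6490, 1.0000
Σ (Xₖ−Xₖ₋₁)(Yₖ+Yₖ₋₁) = (1/5)(0.0380+0.0000) + (1/5)(0.1600+0.0380) + (1/5)(0.3350+0.1600) + (1/5)(0.6490+0.3350) + (1/5)(1.0000+0.6490)
  = 0.0076 + 0.0396 + 0.0990 + 0.1968 + 0.3298 = 0.6728
G = 1 − 0.6728 = 0.3272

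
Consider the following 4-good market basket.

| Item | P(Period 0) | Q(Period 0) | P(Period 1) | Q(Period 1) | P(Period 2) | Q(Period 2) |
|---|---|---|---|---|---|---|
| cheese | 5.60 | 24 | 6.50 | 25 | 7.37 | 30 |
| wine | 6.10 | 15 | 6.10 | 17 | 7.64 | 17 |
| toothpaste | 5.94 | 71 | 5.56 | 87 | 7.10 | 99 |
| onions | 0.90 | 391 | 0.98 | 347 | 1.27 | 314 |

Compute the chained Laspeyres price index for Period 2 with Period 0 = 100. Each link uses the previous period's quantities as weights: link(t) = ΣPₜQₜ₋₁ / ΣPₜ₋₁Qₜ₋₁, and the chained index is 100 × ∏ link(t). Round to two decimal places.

Link Period 0→Period 1:
ΣP(Period 1)Q(Period 0) = 6.50×24 + 6.10×15 + 5.56×71 + 0.98×391 = 156 + 91.5 + 394.76 + 383.18 = 1025.44
ΣP(Period 0)Q(Period 0) = 5.60×24 + 6.10×15 + 5.94×71 + 0.90×391 = 134.4 + 91.5 + 421.74 + 351.9 = 999.54
link = 1025.44/999.54 = 1.025912
Link Period 1→Period 2:
ΣP(Period 2)Q(Period 1) = 7.37×25 + 7.64×17 + 7.10×87 + 1.27×347 = 184.25 + 129.88 + 617.7 + 440.69 = 1372.52
ΣP(Period 1)Q(Period 1) = 6.50×25 + 6.10×17 + 5.56×87 + 0.98×347 = 162.5 + 103.7 + 483.72 + 340.06 = 1089.98
link = 1372.52/1089.98 = 1.259216
Chained index = 100 × 1.025912 × 1.259216 = 129.1844

129.18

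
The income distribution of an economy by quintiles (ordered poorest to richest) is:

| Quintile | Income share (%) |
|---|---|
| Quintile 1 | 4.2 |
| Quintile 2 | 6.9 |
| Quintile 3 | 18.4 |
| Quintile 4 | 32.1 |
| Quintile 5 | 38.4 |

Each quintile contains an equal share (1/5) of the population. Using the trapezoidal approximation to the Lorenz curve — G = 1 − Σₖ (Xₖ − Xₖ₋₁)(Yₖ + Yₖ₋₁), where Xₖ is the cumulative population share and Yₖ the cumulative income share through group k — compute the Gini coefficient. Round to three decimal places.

0.374

Cumulative income shares Yₖ: 0.0420, 0.1110, 0.2950, 0.6160, 1.0000
Σ (Xₖ−Xₖ₋₁)(Yₖ+Yₖ₋₁) = (1/5)(0.0420+0.0000) + (1/5)(0.1110+0.0420) + (1/5)(0.2950+0.1110) + (1/5)(0.6160+0.2950) + (1/5)(1.0000+0.6160)
  = 0.0084 + 0.0306 + 0.0812 + 0.1822 + 0.3232 = 0.6256
G = 1 − 0.6256 = 0.3744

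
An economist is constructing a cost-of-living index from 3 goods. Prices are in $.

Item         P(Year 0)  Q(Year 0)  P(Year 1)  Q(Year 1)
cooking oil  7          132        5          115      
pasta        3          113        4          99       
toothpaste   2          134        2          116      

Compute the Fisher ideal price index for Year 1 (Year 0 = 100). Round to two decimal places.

Laspeyres component (base-period weights):
ΣP(Year 1)Q(Year 0) = 5×132 + 4×113 + 2×134 = 660 + 452 + 268 = 1380
ΣP(Year 0)Q(Year 0) = 7×132 + 3×113 + 2×134 = 924 + 339 + 268 = 1531
L = 1380 / 1531 × 100 = 90.1372
Paasche component (current-period weights):
ΣP(Year 1)Q(Year 1) = 5×115 + 4×99 + 2×116 = 575 + 396 + 232 = 1203
ΣP(Year 0)Q(Year 1) = 7×115 + 3×99 + 2×116 = 805 + 297 + 232 = 1334
P = 1203 / 1334 × 100 = 90.1799
Fisher = √(L × P) = √(90.1372 × 90.1799) = 90.1585

90.16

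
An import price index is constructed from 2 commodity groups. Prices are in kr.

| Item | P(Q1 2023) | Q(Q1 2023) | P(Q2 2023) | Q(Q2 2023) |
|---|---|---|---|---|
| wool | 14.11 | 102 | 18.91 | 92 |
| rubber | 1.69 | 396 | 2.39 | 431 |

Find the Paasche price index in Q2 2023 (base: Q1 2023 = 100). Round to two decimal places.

136.68

Paasche price index uses current-period quantities as weights.
ΣP(Q2 2023)·Q(Q2 2023) = 18.91×92 + 2.39×431 = 1739.72 + 1030.09 = 2769.81
ΣP(Q1 2023)·Q(Q2 2023) = 14.11×92 + 1.69×431 = 1298.12 + 728.39 = 2026.51
Index = 2769.81 / 2026.51 × 100 = 136.6788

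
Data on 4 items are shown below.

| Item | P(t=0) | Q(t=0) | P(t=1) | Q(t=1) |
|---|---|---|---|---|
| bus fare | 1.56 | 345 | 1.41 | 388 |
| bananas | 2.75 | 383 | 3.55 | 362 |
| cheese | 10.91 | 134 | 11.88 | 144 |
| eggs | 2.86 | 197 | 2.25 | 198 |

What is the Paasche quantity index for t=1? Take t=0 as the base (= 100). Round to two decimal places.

102.76

Paasche quantity index uses current-period prices as weights.
ΣP(t=1)·Q(t=1) = 1.41×388 + 3.55×362 + 11.88×144 + 2.25×198 = 547.08 + 1285.1 + 1710.72 + 445.5 = 3988.4
ΣP(t=1)·Q(t=0) = 1.41×345 + 3.55×383 + 11.88×134 + 2.25×197 = 486.45 + 1359.65 + 1591.92 + 443.25 = 3881.27
Index = 3988.4 / 3881.27 × 100 = 102.7602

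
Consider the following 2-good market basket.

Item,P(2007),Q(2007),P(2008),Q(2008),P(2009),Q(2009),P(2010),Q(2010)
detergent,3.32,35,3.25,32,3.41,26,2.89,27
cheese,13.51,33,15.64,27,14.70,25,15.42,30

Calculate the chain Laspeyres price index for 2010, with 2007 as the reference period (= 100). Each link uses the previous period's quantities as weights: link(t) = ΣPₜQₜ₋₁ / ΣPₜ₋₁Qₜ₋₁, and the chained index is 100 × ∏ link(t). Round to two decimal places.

108.81

Link 2007→2008:
ΣP(2008)Q(2007) = 3.25×35 + 15.64×33 = 113.75 + 516.12 = 629.87
ΣP(2007)Q(2007) = 3.32×35 + 13.51×33 = 116.2 + 445.83 = 562.03
link = 629.87/562.03 = 1.120705
Link 2008→2009:
ΣP(2009)Q(2008) = 3.41×32 + 14.70×27 = 109.12 + 396.9 = 506.02
ΣP(2008)Q(2008) = 3.25×32 + 15.64×27 = 104 + 422.28 = 526.28
link = 506.02/526.28 = 0.961503
Link 2009→2010:
ΣP(2010)Q(2009) = 2.89×26 + 15.42×25 = 75.14 + 385.5 = 460.64
ΣP(2009)Q(2009) = 3.41×26 + 14.70×25 = 88.66 + 367.5 = 456.16
link = 460.64/456.16 = 1.009821
Chained index = 100 × 1.120705 × 0.961503 × 1.009821 = 108.8145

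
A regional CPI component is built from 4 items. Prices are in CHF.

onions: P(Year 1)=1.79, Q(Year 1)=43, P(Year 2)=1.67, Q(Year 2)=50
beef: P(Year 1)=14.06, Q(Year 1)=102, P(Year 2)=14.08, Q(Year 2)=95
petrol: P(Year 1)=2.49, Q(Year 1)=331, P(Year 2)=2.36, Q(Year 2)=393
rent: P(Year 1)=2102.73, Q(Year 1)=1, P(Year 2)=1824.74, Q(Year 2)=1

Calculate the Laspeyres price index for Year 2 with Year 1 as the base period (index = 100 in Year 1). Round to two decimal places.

92.70

Laspeyres price index uses base-period quantities as weights.
ΣP(Year 2)·Q(Year 1) = 1.67×43 + 14.08×102 + 2.36×331 + 1824.74×1 = 71.81 + 1436.16 + 781.16 + 1824.74 = 4113.87
ΣP(Year 1)·Q(Year 1) = 1.79×43 + 14.06×102 + 2.49×331 + 2102.73×1 = 76.97 + 1434.12 + 824.19 + 2102.73 = 4438.01
Index = 4113.87 / 4438.01 × 100 = 92.6963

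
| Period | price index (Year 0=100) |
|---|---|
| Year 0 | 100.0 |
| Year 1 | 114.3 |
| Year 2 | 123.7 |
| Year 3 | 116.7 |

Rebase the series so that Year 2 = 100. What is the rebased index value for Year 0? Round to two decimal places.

80.84

Rebased(Year 0) = 100.0 / 123.7 × 100 = 80.8407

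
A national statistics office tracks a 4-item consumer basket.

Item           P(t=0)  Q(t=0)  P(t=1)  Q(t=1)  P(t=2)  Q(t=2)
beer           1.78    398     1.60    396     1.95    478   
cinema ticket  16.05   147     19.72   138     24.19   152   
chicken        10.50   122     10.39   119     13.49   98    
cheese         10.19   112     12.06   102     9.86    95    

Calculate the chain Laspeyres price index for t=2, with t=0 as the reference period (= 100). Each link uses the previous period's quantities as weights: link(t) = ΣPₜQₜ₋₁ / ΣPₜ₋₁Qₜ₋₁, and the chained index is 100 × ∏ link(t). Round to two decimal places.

129.42

Link t=0→t=1:
ΣP(t=1)Q(t=0) = 1.60×398 + 19.72×147 + 10.39×122 + 12.06×112 = 636.8 + 2898.84 + 1267.58 + 1350.72 = 6153.94
ΣP(t=0)Q(t=0) = 1.78×398 + 16.05×147 + 10.50×122 + 10.19×112 = 708.44 + 2359.35 + 1281 + 1141.28 = 5490.07
link = 6153.94/5490.07 = 1.120922
Link t=1→t=2:
ΣP(t=2)Q(t=1) = 1.95×396 + 24.19×138 + 13.49×119 + 9.86×102 = 772.2 + 3338.22 + 1605.31 + 1005.72 = 6721.45
ΣP(t=1)Q(t=1) = 1.60×396 + 19.72×138 + 10.39×119 + 12.06×102 = 633.6 + 2721.36 + 1236.41 + 1230.12 = 5821.49
link = 6721.45/5821.49 = 1.154593
Chained index = 100 × 1.120922 × 1.154593 = 129.4208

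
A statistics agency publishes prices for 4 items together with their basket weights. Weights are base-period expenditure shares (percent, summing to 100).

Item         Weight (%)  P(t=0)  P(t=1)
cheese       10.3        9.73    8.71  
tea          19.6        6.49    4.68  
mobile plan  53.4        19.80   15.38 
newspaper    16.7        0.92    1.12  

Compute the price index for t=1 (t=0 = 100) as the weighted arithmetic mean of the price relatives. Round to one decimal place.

cheese: 10.3 × (8.71/9.73) = 10.3 × 0.895170 = 9.2202
tea: 19.6 × (4.68/6.49) = 19.6 × 0.721109 = 14.1337
mobile plan: 53.4 × (15.38/19.80) = 53.4 × 0.776768 = 41.4794
newspaper: 16.7 × (1.12/0.92) = 16.7 × 1.217391 = 20.3304
Index = Σ wᵢ·(p₁ᵢ/p₀ᵢ) = 9.2202 + 14.1337 + 41.4794 + 20.3304 = 85.1638

85.2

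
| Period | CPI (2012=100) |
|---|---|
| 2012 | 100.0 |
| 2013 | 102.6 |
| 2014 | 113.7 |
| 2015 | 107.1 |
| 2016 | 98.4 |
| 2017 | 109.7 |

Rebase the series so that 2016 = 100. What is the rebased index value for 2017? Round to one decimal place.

Rebased(2017) = 109.7 / 98.4 × 100 = 111.4837

111.5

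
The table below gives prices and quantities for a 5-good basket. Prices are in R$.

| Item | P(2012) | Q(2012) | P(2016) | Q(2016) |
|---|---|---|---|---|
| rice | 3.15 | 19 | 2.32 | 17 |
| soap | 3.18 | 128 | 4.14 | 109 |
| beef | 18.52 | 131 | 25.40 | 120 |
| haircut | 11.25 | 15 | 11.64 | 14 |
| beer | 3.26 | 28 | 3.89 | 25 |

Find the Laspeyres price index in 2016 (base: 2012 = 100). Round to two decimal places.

132.73

Laspeyres price index uses base-period quantities as weights.
ΣP(2016)·Q(2012) = 2.32×19 + 4.14×128 + 25.40×131 + 11.64×15 + 3.89×28 = 44.08 + 529.92 + 3327.4 + 174.6 + 108.92 = 4184.92
ΣP(2012)·Q(2012) = 3.15×19 + 3.18×128 + 18.52×131 + 11.25×15 + 3.26×28 = 59.85 + 407.04 + 2426.12 + 168.75 + 91.28 = 3153.04
Index = 4184.92 / 3153.04 × 100 = 132.7265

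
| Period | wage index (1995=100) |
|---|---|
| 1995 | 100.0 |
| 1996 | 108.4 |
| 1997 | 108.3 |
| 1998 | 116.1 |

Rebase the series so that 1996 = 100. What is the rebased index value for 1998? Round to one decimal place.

Rebased(1998) = 116.1 / 108.4 × 100 = 107.1033

107.1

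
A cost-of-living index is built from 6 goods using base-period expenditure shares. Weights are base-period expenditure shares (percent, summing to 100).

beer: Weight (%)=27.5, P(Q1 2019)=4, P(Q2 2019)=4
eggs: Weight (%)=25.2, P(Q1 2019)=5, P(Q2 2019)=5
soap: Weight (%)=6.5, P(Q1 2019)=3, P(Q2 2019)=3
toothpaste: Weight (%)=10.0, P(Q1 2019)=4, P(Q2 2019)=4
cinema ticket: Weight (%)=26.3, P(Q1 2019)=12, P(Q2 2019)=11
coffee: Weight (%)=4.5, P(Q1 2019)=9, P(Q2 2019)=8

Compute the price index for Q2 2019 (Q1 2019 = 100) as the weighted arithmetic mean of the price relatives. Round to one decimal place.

97.3

beer: 27.5 × (4/4) = 27.5 × 1.000000 = 27.5000
eggs: 25.2 × (5/5) = 25.2 × 1.000000 = 25.2000
soap: 6.5 × (3/3) = 6.5 × 1.000000 = 6.5000
toothpaste: 10.0 × (4/4) = 10.0 × 1.000000 = 10.0000
cinema ticket: 26.3 × (11/12) = 26.3 × 0.916667 = 24.1083
coffee: 4.5 × (8/9) = 4.5 × 0.888889 = 4.0000
Index = Σ wᵢ·(p₁ᵢ/p₀ᵢ) = 27.5000 + 25.2000 + 6.5000 + 10.0000 + 24.1083 + 4.0000 = 97.3083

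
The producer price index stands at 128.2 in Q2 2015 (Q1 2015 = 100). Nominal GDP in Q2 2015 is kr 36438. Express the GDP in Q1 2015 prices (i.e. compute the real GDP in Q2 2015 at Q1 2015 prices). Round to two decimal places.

28422.78

Real = Nominal ÷ (Index/100) = 36438 ÷ (128.2/100)
     = 36438 ÷ 1.282 = 28422.7769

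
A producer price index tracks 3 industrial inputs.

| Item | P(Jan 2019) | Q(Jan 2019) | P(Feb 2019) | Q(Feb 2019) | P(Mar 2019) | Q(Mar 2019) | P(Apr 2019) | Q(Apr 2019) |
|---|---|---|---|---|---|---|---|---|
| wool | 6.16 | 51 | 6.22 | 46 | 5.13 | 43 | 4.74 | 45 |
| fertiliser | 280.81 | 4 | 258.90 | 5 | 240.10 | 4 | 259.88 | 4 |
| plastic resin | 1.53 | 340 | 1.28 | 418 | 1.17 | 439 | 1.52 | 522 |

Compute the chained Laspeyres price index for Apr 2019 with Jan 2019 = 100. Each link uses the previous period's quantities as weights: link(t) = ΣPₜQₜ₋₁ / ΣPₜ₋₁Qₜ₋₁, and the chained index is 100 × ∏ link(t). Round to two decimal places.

Link Jan 2019→Feb 2019:
ΣP(Feb 2019)Q(Jan 2019) = 6.22×51 + 258.90×4 + 1.28×340 = 317.22 + 1035.6 + 435.2 = 1788.02
ΣP(Jan 2019)Q(Jan 2019) = 6.16×51 + 280.81×4 + 1.53×340 = 314.16 + 1123.24 + 520.2 = 1957.6
link = 1788.02/1957.6 = 0.913374
Link Feb 2019→Mar 2019:
ΣP(Mar 2019)Q(Feb 2019) = 5.13×46 + 240.10×5 + 1.17×418 = 235.98 + 1200.5 + 489.06 = 1925.54
ΣP(Feb 2019)Q(Feb 2019) = 6.22×46 + 258.90×5 + 1.28×418 = 286.12 + 1294.5 + 535.04 = 2115.66
link = 1925.54/2115.66 = 0.910137
Link Mar 2019→Apr 2019:
ΣP(Apr 2019)Q(Mar 2019) = 4.74×43 + 259.88×4 + 1.52×439 = 203.82 + 1039.52 + 667.28 = 1910.62
ΣP(Mar 2019)Q(Mar 2019) = 5.13×43 + 240.10×4 + 1.17×439 = 220.59 + 960.4 + 513.63 = 1694.62
link = 1910.62/1694.62 = 1.127462
Chained index = 100 × 0.913374 × 0.910137 × 1.127462 = 93.7254

93.73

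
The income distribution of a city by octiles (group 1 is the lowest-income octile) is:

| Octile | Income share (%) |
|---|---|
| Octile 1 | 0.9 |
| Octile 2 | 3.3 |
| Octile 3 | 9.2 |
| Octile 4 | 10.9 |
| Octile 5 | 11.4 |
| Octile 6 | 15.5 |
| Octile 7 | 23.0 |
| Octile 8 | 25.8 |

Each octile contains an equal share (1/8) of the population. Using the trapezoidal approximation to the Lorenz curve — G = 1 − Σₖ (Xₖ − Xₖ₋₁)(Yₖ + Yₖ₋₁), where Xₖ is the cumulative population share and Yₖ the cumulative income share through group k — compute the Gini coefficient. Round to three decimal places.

Cumulative income shares Yₖ: 0.0090, 0.0420, 0.1340, 0.2430, 0.3570, 0.5120, 0.7420, 1.0000
Σ (Xₖ−Xₖ₋₁)(Yₖ+Yₖ₋₁) = (1/8)(0.0090+0.0000) + (1/8)(0.0420+0.0090) + (1/8)(0.1340+0.0420) + (1/8)(0.2430+0.1340) + (1/8)(0.3570+0.2430) + (1/8)(0.5120+0.3570) + (1/8)(0.7420+0.5120) + (1/8)(1.0000+0.7420)
  = 0.0011 + 0.0064 + 0.0220 + 0.0471 + 0.0750 + 0.1086 + 0.1568 + 0.2177 = 0.6348
G = 1 − 0.6348 = 0.3652

0.365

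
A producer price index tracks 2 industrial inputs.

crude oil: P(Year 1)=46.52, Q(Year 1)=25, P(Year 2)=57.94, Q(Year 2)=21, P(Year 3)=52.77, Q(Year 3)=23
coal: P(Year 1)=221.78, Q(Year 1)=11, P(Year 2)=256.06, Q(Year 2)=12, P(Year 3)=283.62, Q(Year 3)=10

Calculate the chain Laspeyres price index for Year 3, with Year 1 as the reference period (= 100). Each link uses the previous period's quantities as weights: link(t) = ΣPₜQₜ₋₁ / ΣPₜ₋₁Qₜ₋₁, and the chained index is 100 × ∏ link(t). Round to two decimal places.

Link Year 1→Year 2:
ΣP(Year 2)Q(Year 1) = 57.94×25 + 256.06×11 = 1448.5 + 2816.66 = 4265.16
ΣP(Year 1)Q(Year 1) = 46.52×25 + 221.78×11 = 1163 + 2439.58 = 3602.58
link = 4265.16/3602.58 = 1.183918
Link Year 2→Year 3:
ΣP(Year 3)Q(Year 2) = 52.77×21 + 283.62×12 = 1108.17 + 3403.44 = 4511.61
ΣP(Year 2)Q(Year 2) = 57.94×21 + 256.06×12 = 1216.74 + 3072.72 = 4289.46
link = 4511.61/4289.46 = 1.051790
Chained index = 100 × 1.183918 × 1.051790 = 124.5233

124.52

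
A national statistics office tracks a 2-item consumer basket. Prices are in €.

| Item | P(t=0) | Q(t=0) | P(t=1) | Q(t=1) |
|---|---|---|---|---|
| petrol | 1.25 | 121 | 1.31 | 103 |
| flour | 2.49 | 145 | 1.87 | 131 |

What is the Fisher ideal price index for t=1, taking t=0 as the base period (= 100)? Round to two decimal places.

Laspeyres component (base-period weights):
ΣP(t=1)Q(t=0) = 1.31×121 + 1.87×145 = 158.51 + 271.15 = 429.66
ΣP(t=0)Q(t=0) = 1.25×121 + 2.49×145 = 151.25 + 361.05 = 512.3
L = 429.66 / 512.3 × 100 = 83.8688
Paasche component (current-period weights):
ΣP(t=1)Q(t=1) = 1.31×103 + 1.87×131 = 134.93 + 244.97 = 379.9
ΣP(t=0)Q(t=1) = 1.25×103 + 2.49×131 = 128.75 + 326.19 = 454.94
P = 379.9 / 454.94 × 100 = 83.5055
Fisher = √(L × P) = √(83.8688 × 83.5055) = 83.6870

83.69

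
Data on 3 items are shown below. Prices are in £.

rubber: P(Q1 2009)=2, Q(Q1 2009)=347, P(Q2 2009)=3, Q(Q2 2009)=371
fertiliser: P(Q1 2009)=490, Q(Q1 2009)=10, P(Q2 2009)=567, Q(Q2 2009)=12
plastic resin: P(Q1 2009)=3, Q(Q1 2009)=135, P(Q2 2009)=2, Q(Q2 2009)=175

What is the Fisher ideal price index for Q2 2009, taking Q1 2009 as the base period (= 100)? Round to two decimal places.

116.02

Laspeyres component (base-period weights):
ΣP(Q2 2009)Q(Q1 2009) = 3×347 + 567×10 + 2×135 = 1041 + 5670 + 270 = 6981
ΣP(Q1 2009)Q(Q1 2009) = 2×347 + 490×10 + 3×135 = 694 + 4900 + 405 = 5999
L = 6981 / 5999 × 100 = 116.3694
Paasche component (current-period weights):
ΣP(Q2 2009)Q(Q2 2009) = 3×371 + 567×12 + 2×175 = 1113 + 6804 + 350 = 8267
ΣP(Q1 2009)Q(Q2 2009) = 2×371 + 490×12 + 3×175 = 742 + 5880 + 525 = 7147
P = 8267 / 7147 × 100 = 115.6709
Fisher = √(L × P) = √(116.3694 × 115.6709) = 116.0196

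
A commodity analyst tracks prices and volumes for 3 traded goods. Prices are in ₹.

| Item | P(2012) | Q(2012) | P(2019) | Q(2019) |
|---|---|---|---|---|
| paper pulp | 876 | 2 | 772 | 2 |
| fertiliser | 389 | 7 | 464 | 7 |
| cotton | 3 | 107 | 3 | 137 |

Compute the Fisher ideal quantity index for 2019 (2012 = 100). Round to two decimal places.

101.82

Laspeyres component (base-period weights):
ΣP(2012)Q(2019) = 876×2 + 389×7 + 3×137 = 1752 + 2723 + 411 = 4886
ΣP(2012)Q(2012) = 876×2 + 389×7 + 3×107 = 1752 + 2723 + 321 = 4796
L = 4886 / 4796 × 100 = 101.8766
Paasche component (current-period weights):
ΣP(2019)Q(2019) = 772×2 + 464×7 + 3×137 = 1544 + 3248 + 411 = 5203
ΣP(2019)Q(2012) = 772×2 + 464×7 + 3×107 = 1544 + 3248 + 321 = 5113
P = 5203 / 5113 × 100 = 101.7602
Fisher = √(L × P) = √(101.8766 × 101.7602) = 101.8184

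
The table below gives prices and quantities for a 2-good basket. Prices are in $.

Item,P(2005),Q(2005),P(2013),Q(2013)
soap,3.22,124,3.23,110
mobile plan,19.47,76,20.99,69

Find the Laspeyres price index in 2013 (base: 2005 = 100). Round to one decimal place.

106.2

Laspeyres price index uses base-period quantities as weights.
ΣP(2013)·Q(2005) = 3.23×124 + 20.99×76 = 400.52 + 1595.24 = 1995.76
ΣP(2005)·Q(2005) = 3.22×124 + 19.47×76 = 399.28 + 1479.72 = 1879
Index = 1995.76 / 1879 × 100 = 106.2139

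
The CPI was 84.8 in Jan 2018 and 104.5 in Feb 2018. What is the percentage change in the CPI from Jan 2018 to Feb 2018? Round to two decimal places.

23.23%

Change = (104.5 − 84.8) / 84.8 × 100
       = 19.7 / 84.8 × 100 = 23.2311%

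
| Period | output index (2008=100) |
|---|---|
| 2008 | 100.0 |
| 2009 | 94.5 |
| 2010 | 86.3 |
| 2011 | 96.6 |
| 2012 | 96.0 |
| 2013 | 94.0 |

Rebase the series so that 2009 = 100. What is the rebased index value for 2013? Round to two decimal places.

99.47

Rebased(2013) = 94.0 / 94.5 × 100 = 99.4709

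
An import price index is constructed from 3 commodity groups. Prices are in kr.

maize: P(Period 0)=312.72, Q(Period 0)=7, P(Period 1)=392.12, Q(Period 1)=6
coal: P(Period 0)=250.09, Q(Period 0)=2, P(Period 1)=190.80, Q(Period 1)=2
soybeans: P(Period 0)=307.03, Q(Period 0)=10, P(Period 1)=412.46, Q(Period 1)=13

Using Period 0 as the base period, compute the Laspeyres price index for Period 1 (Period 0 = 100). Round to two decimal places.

Laspeyres price index uses base-period quantities as weights.
ΣP(Period 1)·Q(Period 0) = 392.12×7 + 190.80×2 + 412.46×10 = 2744.84 + 381.6 + 4124.6 = 7251.04
ΣP(Period 0)·Q(Period 0) = 312.72×7 + 250.09×2 + 307.03×10 = 2189.04 + 500.18 + 3070.3 = 5759.52
Index = 7251.04 / 5759.52 × 100 = 125.8966

125.90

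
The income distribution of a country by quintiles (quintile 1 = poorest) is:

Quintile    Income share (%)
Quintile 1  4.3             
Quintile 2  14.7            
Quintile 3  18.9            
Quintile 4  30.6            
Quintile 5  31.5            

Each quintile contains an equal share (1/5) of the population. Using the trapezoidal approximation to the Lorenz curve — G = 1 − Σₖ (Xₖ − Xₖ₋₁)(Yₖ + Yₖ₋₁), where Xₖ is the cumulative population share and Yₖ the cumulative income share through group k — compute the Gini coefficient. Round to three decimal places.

Cumulative income shares Yₖ: 0.0430, 0.1900, 0.3790, 0.6850, 1.0000
Σ (Xₖ−Xₖ₋₁)(Yₖ+Yₖ₋₁) = (1/5)(0.0430+0.0000) + (1/5)(0.1900+0.0430) + (1/5)(0.3790+0.1900) + (1/5)(0.6850+0.3790) + (1/5)(1.0000+0.6850)
  = 0.0086 + 0.0466 + 0.1138 + 0.2128 + 0.3370 = 0.7188
G = 1 − 0.7188 = 0.2812

0.281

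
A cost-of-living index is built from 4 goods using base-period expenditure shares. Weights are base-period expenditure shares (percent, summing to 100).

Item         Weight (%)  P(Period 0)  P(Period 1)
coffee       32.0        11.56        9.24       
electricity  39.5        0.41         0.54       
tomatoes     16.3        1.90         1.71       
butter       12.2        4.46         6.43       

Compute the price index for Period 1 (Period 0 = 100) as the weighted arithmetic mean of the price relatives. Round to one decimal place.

109.9

coffee: 32.0 × (9.24/11.56) = 32.0 × 0.799308 = 25.5779
electricity: 39.5 × (0.54/0.41) = 39.5 × 1.317073 = 52.0244
tomatoes: 16.3 × (1.71/1.90) = 16.3 × 0.900000 = 14.6700
butter: 12.2 × (6.43/4.46) = 12.2 × 1.441704 = 17.5888
Index = Σ wᵢ·(p₁ᵢ/p₀ᵢ) = 25.5779 + 52.0244 + 14.6700 + 17.5888 = 109.8610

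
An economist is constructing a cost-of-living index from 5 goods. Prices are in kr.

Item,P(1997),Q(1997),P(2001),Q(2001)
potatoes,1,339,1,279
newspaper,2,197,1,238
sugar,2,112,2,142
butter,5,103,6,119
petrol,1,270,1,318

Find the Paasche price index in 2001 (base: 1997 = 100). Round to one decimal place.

93.9

Paasche price index uses current-period quantities as weights.
ΣP(2001)·Q(2001) = 1×279 + 1×238 + 2×142 + 6×119 + 1×318 = 279 + 238 + 284 + 714 + 318 = 1833
ΣP(1997)·Q(2001) = 1×279 + 2×238 + 2×142 + 5×119 + 1×318 = 279 + 476 + 284 + 595 + 318 = 1952
Index = 1833 / 1952 × 100 = 93.9037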